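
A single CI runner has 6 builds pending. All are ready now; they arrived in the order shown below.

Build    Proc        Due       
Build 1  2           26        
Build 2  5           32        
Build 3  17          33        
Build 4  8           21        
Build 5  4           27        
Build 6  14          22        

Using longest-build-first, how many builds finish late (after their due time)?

LPT (decreasing processing time): Build 3 Build 6 Build 4 Build 2 Build 5 Build 1.
Build 3: 0→17, due 33, tardiness 0
Build 6: 17→31, due 22, tardiness 9
Build 4: 31→39, due 21, tardiness 18
Build 2: 39→44, due 32, tardiness 12
Build 5: 44→48, due 27, tardiness 21
Build 1: 48→50, due 26, tardiness 24
Late builds: 5.

5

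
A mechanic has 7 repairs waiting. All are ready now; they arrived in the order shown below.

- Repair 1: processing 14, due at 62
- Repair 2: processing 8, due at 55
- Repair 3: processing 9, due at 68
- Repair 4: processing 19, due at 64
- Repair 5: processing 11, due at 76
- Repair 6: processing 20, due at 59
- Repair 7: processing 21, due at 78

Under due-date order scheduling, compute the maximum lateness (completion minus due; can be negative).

EDD (increasing due date): Repair 2 Repair 6 Repair 1 Repair 4 Repair 3 Repair 5 Repair 7.
Repair 2: 0→8, due 55, lateness -47
Repair 6: 8→28, due 59, lateness -31
Repair 1: 28→42, due 62, lateness -20
Repair 4: 42→61, due 64, lateness -3
Repair 3: 61→70, due 68, lateness 2
Repair 5: 70→81, due 76, lateness 5
Repair 7: 81→102, due 78, lateness 24
Maximum = 24.

24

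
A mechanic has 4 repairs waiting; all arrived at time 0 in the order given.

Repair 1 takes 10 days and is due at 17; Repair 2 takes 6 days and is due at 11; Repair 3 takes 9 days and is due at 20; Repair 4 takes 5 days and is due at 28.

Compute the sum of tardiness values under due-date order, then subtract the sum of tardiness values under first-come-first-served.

EDD (increasing due date): Repair 2 Repair 1 Repair 3 Repair 4.
Repair 2: 0→6, due 11, tardiness 0
Repair 1: 6→16, due 17, tardiness 0
Repair 3: 16→25, due 20, tardiness 5
Repair 4: 25→30, due 28, tardiness 2
Sum = 0+0+5+2 = 7.
FIFO (arrival order): Repair 1 Repair 2 Repair 3 Repair 4.
Repair 1: 0→10, due 17, tardiness 0
Repair 2: 10→16, due 11, tardiness 5
Repair 3: 16→25, due 20, tardiness 5
Repair 4: 25→30, due 28, tardiness 2
Sum = 0+5+5+2 = 12.
Difference = 7 − 12 = -5.

-5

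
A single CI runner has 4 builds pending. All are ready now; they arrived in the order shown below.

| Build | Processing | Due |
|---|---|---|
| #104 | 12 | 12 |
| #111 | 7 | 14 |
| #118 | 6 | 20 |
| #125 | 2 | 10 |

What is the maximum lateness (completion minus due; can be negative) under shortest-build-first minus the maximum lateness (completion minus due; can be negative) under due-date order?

8

SPT (increasing processing time): #125 #118 #111 #104.
#125: 0→2, due 10, lateness -8
#118: 2→8, due 20, lateness -12
#111: 8→15, due 14, lateness 1
#104: 15→27, due 12, lateness 15
Maximum = 15.
EDD (increasing due date): #125 #104 #111 #118.
#125: 0→2, due 10, lateness -8
#104: 2→14, due 12, lateness 2
#111: 14→21, due 14, lateness 7
#118: 21→27, due 20, lateness 7
Maximum = 7.
Difference = 15 − 7 = 8.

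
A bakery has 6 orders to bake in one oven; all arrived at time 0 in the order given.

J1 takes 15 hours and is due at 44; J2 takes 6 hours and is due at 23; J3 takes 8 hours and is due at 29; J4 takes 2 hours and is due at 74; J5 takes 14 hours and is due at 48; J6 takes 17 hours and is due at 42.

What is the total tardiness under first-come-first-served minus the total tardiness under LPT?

-42

FIFO (arrival order): J1 J2 J3 J4 J5 J6.
J1: 0→15, due 44, tardiness 0
J2: 15→21, due 23, tardiness 0
J3: 21→29, due 29, tardiness 0
J4: 29→31, due 74, tardiness 0
J5: 31→45, due 48, tardiness 0
J6: 45→62, due 42, tardiness 20
Sum = 0+0+0+0+0+20 = 20.
LPT (decreasing processing time): J6 J1 J5 J3 J2 J4.
J6: 0→17, due 42, tardiness 0
J1: 17→32, due 44, tardiness 0
J5: 32→46, due 48, tardiness 0
J3: 46→54, due 29, tardiness 25
J2: 54→60, due 23, tardiness 37
J4: 60→62, due 74, tardiness 0
Sum = 0+0+0+25+37+0 = 62.
Difference = 20 − 62 = -42.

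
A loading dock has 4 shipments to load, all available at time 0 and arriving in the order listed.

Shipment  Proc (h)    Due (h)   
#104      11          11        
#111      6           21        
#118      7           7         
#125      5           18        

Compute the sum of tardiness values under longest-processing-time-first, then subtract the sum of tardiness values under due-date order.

5

LPT (decreasing processing time): #104 #118 #111 #125.
#104: 0→11, due 11, tardiness 0
#118: 11→18, due 7, tardiness 11
#111: 18→24, due 21, tardiness 3
#125: 24→29, due 18, tardiness 11
Sum = 0+11+3+11 = 25.
EDD (increasing due date): #118 #104 #125 #111.
#118: 0→7, due 7, tardiness 0
#104: 7→18, due 11, tardiness 7
#125: 18→23, due 18, tardiness 5
#111: 23→29, due 21, tardiness 8
Sum = 0+7+5+8 = 20.
Difference = 25 − 20 = 5.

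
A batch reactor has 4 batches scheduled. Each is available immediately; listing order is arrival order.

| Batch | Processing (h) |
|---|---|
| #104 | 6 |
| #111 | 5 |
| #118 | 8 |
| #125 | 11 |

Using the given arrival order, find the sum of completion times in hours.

FIFO (arrival order): #104 #111 #118 #125.
#104: 0→6
#111: 6→11
#118: 11→19
#125: 19→30
Sum = 6+11+19+30 = 66.

66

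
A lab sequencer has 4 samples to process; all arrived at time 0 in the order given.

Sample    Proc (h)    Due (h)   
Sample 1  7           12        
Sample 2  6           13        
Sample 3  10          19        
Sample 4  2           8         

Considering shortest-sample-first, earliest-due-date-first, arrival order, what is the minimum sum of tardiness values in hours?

8

SPT (increasing processing time): Sample 4 Sample 2 Sample 1 Sample 3.
Sample 4: 0→2, due 8, tardiness 0
Sample 2: 2→8, due 13, tardiness 0
Sample 1: 8→15, due 12, tardiness 3
Sample 3: 15→25, due 19, tardiness 6
Sum = 0+0+3+6 = 9.
EDD (increasing due date): Sample 4 Sample 1 Sample 2 Sample 3.
Sample 4: 0→2, due 8, tardiness 0
Sample 1: 2→9, due 12, tardiness 0
Sample 2: 9→15, due 13, tardiness 2
Sample 3: 15→25, due 19, tardiness 6
Sum = 0+0+2+6 = 8.
FIFO (arrival order): Sample 1 Sample 2 Sample 3 Sample 4.
Sample 1: 0→7, due 12, tardiness 0
Sample 2: 7→13, due 13, tardiness 0
Sample 3: 13→23, due 19, tardiness 4
Sample 4: 23→25, due 8, tardiness 17
Sum = 0+0+4+17 = 21.
SPT 9, EDD 8, FIFO 21 → minimum 8.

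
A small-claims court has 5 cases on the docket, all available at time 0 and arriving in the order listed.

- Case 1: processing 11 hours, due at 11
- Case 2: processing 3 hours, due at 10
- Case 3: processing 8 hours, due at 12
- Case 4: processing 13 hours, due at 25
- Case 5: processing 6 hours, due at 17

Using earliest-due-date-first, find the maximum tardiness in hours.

EDD (increasing due date): Case 2 Case 1 Case 3 Case 5 Case 4.
Case 2: 0→3, due 10, tardiness 0
Case 1: 3→14, due 11, tardiness 3
Case 3: 14→22, due 12, tardiness 10
Case 5: 22→28, due 17, tardiness 11
Case 4: 28→41, due 25, tardiness 16
Maximum = 16.

16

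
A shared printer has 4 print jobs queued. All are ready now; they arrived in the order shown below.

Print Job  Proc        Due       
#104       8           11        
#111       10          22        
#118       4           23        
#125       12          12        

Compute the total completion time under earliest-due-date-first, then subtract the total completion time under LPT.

-6

EDD (increasing due date): #104 #125 #111 #118.
#104: 0→8
#125: 8→20
#111: 20→30
#118: 30→34
Sum = 8+20+30+34 = 92.
LPT (decreasing processing time): #125 #111 #104 #118.
#125: 0→12
#111: 12→22
#104: 22→30
#118: 30→34
Sum = 12+22+30+34 = 98.
Difference = 92 − 98 = -6.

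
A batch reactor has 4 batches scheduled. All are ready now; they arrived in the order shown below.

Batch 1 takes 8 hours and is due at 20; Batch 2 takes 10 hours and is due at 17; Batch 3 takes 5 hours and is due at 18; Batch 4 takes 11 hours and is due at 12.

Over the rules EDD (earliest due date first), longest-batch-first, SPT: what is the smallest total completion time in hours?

EDD (increasing due date): Batch 4 Batch 2 Batch 3 Batch 1.
Batch 4: 0→11
Batch 2: 11→21
Batch 3: 21→26
Batch 1: 26→34
Sum = 11+21+26+34 = 92.
LPT (decreasing processing time): Batch 4 Batch 2 Batch 1 Batch 3.
Batch 4: 0→11
Batch 2: 11→21
Batch 1: 21→29
Batch 3: 29→34
Sum = 11+21+29+34 = 95.
SPT (increasing processing time): Batch 3 Batch 1 Batch 2 Batch 4.
Batch 3: 0→5
Batch 1: 5→13
Batch 2: 13→23
Batch 4: 23→34
Sum = 5+13+23+34 = 75.
EDD 92, LPT 95, SPT 75 → minimum 75.

75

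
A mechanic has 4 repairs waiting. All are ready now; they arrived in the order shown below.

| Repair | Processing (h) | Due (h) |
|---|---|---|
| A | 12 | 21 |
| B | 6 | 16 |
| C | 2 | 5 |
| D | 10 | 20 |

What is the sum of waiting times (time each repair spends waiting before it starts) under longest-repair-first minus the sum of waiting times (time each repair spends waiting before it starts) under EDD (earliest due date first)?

LPT (decreasing processing time): A D B C.
A: waits 0, runs 0→12
D: waits 12, runs 12→22
B: waits 22, runs 22→28
C: waits 28, runs 28→30
Sum = 0+12+22+28 = 62.
EDD (increasing due date): C B D A.
C: waits 0, runs 0→2
B: waits 2, runs 2→8
D: waits 8, runs 8→18
A: waits 18, runs 18→30
Sum = 0+2+8+18 = 28.
Difference = 62 − 28 = 34.

34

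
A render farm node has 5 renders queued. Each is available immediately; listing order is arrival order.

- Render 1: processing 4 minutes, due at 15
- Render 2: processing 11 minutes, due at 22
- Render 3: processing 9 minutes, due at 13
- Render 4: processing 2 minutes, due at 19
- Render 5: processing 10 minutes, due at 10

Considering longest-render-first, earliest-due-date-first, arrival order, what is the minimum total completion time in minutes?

105

LPT (decreasing processing time): Render 2 Render 5 Render 3 Render 1 Render 4.
Render 2: 0→11
Render 5: 11→21
Render 3: 21→30
Render 1: 30→34
Render 4: 34→36
Sum = 11+21+30+34+36 = 132.
EDD (increasing due date): Render 5 Render 3 Render 1 Render 4 Render 2.
Render 5: 0→10
Render 3: 10→19
Render 1: 19→23
Render 4: 23→25
Render 2: 25→36
Sum = 10+19+23+25+36 = 113.
FIFO (arrival order): Render 1 Render 2 Render 3 Render 4 Render 5.
Render 1: 0→4
Render 2: 4→15
Render 3: 15→24
Render 4: 24→26
Render 5: 26→36
Sum = 4+15+24+26+36 = 105.
LPT 132, EDD 113, FIFO 105 → minimum 105.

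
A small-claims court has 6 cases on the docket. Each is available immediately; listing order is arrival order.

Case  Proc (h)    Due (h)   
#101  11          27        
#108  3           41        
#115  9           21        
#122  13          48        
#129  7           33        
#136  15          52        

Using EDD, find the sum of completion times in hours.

EDD (increasing due date): #115 #101 #129 #108 #122 #136.
#115: 0→9
#101: 9→20
#129: 20→27
#108: 27→30
#122: 30→43
#136: 43→58
Sum = 9+20+27+30+43+58 = 187.

187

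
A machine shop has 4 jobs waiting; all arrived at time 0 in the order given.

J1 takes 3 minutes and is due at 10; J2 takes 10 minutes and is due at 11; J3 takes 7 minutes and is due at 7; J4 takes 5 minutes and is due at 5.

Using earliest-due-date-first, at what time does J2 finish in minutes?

25

EDD (increasing due date): J4 J3 J1 J2.
J4: 0→5
J3: 5→12
J1: 12→15
J2: 15→25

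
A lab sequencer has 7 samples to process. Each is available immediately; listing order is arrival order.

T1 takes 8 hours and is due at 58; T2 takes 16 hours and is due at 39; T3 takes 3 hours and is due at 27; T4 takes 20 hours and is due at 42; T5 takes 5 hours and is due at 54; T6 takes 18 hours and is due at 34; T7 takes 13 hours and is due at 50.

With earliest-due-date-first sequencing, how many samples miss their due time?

4

EDD (increasing due date): T3 T6 T2 T4 T7 T5 T1.
T3: 0→3, due 27, tardiness 0
T6: 3→21, due 34, tardiness 0
T2: 21→37, due 39, tardiness 0
T4: 37→57, due 42, tardiness 15
T7: 57→70, due 50, tardiness 20
T5: 70→75, due 54, tardiness 21
T1: 75→83, due 58, tardiness 25
Late samples: 4.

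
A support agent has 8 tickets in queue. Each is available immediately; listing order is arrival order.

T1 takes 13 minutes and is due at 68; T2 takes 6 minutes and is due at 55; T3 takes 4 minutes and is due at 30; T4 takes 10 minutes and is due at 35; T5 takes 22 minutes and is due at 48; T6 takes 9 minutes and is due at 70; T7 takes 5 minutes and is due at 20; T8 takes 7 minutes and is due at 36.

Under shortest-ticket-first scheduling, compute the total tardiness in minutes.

SPT (increasing processing time): T3 T7 T2 T8 T6 T4 T1 T5.
T3: 0→4, due 30, tardiness 0
T7: 4→9, due 20, tardiness 0
T2: 9→15, due 55, tardiness 0
T8: 15→22, due 36, tardiness 0
T6: 22→31, due 70, tardiness 0
T4: 31→41, due 35, tardiness 6
T1: 41→54, due 68, tardiness 0
T5: 54→76, due 48, tardiness 28
Sum = 0+0+0+0+0+6+0+28 = 34.

34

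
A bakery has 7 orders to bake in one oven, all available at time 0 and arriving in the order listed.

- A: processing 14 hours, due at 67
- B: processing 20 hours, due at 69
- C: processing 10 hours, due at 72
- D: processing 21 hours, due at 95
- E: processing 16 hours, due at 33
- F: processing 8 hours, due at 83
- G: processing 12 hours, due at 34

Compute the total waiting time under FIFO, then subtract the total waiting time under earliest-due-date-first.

FIFO (arrival order): A B C D E F G.
A: waits 0, runs 0→14
B: waits 14, runs 14→34
C: waits 34, runs 34→44
D: waits 44, runs 44→65
E: waits 65, runs 65→81
F: waits 81, runs 81→89
G: waits 89, runs 89→101
Sum = 0+14+34+44+65+81+89 = 327.
EDD (increasing due date): E G A B C F D.
E: waits 0, runs 0→16
G: waits 16, runs 16→28
A: waits 28, runs 28→42
B: waits 42, runs 42→62
C: waits 62, runs 62→72
F: waits 72, runs 72→80
D: waits 80, runs 80→101
Sum = 0+16+28+42+62+72+80 = 300.
Difference = 327 − 300 = 27.

27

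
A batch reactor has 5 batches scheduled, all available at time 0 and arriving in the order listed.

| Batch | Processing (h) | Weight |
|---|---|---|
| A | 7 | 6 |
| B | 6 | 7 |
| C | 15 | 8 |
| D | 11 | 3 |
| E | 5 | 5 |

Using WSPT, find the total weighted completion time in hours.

WSPT (decreasing weight/processing-time ratio): B E A C D.
B: finishes 6, weight 7, w·C = 42
E: finishes 11, weight 5, w·C = 55
A: finishes 18, weight 6, w·C = 108
C: finishes 33, weight 8, w·C = 264
D: finishes 44, weight 3, w·C = 132
Sum = 42+55+108+264+132 = 601.

601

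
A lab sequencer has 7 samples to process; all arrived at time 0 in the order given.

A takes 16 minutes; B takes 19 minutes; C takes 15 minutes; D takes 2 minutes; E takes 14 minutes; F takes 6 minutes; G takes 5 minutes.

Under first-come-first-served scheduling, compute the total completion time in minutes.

FIFO (arrival order): A B C D E F G.
A: 0→16
B: 16→35
C: 35→50
D: 50→52
E: 52→66
F: 66→72
G: 72→77
Sum = 16+35+50+52+66+72+77 = 368.

368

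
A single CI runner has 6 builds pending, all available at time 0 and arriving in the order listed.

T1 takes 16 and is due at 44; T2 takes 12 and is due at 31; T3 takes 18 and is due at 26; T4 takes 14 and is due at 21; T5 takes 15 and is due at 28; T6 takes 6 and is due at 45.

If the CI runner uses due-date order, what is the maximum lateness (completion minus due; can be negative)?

EDD (increasing due date): T4 T3 T5 T2 T1 T6.
T4: 0→14, due 21, lateness -7
T3: 14→32, due 26, lateness 6
T5: 32→47, due 28, lateness 19
T2: 47→59, due 31, lateness 28
T1: 59→75, due 44, lateness 31
T6: 75→81, due 45, lateness 36
Maximum = 36.

36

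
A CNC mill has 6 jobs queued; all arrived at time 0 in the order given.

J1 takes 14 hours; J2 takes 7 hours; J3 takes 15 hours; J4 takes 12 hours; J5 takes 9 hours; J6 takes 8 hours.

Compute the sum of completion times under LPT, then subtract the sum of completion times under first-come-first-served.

LPT (decreasing processing time): J3 J1 J4 J5 J6 J2.
J3: 0→15
J1: 15→29
J4: 29→41
J5: 41→50
J6: 50→58
J2: 58→65
Sum = 15+29+41+50+58+65 = 258.
FIFO (arrival order): J1 J2 J3 J4 J5 J6.
J1: 0→14
J2: 14→21
J3: 21→36
J4: 36→48
J5: 48→57
J6: 57→65
Sum = 14+21+36+48+57+65 = 241.
Difference = 258 − 241 = 17.

17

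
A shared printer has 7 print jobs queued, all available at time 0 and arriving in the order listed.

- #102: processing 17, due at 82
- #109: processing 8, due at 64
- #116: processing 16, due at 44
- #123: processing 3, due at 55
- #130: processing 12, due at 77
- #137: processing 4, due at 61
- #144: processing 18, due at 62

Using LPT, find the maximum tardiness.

LPT (decreasing processing time): #144 #102 #116 #130 #109 #137 #123.
#144: 0→18, due 62, tardiness 0
#102: 18→35, due 82, tardiness 0
#116: 35→51, due 44, tardiness 7
#130: 51→63, due 77, tardiness 0
#109: 63→71, due 64, tardiness 7
#137: 71→75, due 61, tardiness 14
#123: 75→78, due 55, tardiness 23
Maximum = 23.

23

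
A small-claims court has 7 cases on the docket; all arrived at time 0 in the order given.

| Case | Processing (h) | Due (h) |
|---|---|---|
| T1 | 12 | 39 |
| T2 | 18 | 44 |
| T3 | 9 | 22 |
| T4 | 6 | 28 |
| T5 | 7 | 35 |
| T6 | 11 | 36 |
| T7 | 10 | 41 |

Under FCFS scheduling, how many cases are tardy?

5

FIFO (arrival order): T1 T2 T3 T4 T5 T6 T7.
T1: 0→12, due 39, tardiness 0
T2: 12→30, due 44, tardiness 0
T3: 30→39, due 22, tardiness 17
T4: 39→45, due 28, tardiness 17
T5: 45→52, due 35, tardiness 17
T6: 52→63, due 36, tardiness 27
T7: 63→73, due 41, tardiness 32
Late cases: 5.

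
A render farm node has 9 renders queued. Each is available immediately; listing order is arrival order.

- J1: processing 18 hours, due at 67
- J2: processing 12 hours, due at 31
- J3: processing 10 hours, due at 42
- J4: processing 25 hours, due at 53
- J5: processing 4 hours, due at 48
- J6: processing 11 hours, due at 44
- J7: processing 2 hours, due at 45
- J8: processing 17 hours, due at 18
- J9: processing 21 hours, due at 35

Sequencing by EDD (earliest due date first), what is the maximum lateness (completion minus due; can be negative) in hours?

EDD (increasing due date): J8 J2 J9 J3 J6 J7 J5 J4 J1.
J8: 0→17, due 18, lateness -1
J2: 17→29, due 31, lateness -2
J9: 29→50, due 35, lateness 15
J3: 50→60, due 42, lateness 18
J6: 60→71, due 44, lateness 27
J7: 71→73, due 45, lateness 28
J5: 73→77, due 48, lateness 29
J4: 77→102, due 53, lateness 49
J1: 102→120, due 67, lateness 53
Maximum = 53.

53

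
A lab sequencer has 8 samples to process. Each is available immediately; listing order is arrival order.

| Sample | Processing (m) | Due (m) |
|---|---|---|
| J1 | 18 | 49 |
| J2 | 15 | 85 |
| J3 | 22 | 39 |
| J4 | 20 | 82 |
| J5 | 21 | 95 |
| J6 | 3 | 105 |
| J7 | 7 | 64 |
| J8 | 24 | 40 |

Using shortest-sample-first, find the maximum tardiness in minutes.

90

SPT (increasing processing time): J6 J7 J2 J1 J4 J5 J3 J8.
J6: 0→3, due 105, tardiness 0
J7: 3→10, due 64, tardiness 0
J2: 10→25, due 85, tardiness 0
J1: 25→43, due 49, tardiness 0
J4: 43→63, due 82, tardiness 0
J5: 63→84, due 95, tardiness 0
J3: 84→106, due 39, tardiness 67
J8: 106→130, due 40, tardiness 90
Maximum = 90.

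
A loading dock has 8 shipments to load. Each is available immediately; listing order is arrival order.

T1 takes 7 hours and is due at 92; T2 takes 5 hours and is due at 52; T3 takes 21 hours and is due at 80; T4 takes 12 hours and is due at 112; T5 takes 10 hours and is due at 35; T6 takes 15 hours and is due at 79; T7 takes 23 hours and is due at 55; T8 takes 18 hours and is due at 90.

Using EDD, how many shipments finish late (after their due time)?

EDD (increasing due date): T5 T2 T7 T6 T3 T8 T1 T4.
T5: 0→10, due 35, tardiness 0
T2: 10→15, due 52, tardiness 0
T7: 15→38, due 55, tardiness 0
T6: 38→53, due 79, tardiness 0
T3: 53→74, due 80, tardiness 0
T8: 74→92, due 90, tardiness 2
T1: 92→99, due 92, tardiness 7
T4: 99→111, due 112, tardiness 0
Late shipments: 2.

2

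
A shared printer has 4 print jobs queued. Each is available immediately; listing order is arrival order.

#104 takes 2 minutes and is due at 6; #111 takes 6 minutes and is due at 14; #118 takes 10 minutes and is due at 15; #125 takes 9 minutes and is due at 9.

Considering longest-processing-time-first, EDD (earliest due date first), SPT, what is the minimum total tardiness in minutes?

LPT (decreasing processing time): #118 #125 #111 #104.
#118: 0→10, due 15, tardiness 0
#125: 10→19, due 9, tardiness 10
#111: 19→25, due 14, tardiness 11
#104: 25→27, due 6, tardiness 21
Sum = 0+10+11+21 = 42.
EDD (increasing due date): #104 #125 #111 #118.
#104: 0→2, due 6, tardiness 0
#125: 2→11, due 9, tardiness 2
#111: 11→17, due 14, tardiness 3
#118: 17→27, due 15, tardiness 12
Sum = 0+2+3+12 = 17.
SPT (increasing processing time): #104 #111 #125 #118.
#104: 0→2, due 6, tardiness 0
#111: 2→8, due 14, tardiness 0
#125: 8→17, due 9, tardiness 8
#118: 17→27, due 15, tardiness 12
Sum = 0+0+8+12 = 20.
LPT 42, EDD 17, SPT 20 → minimum 17.

17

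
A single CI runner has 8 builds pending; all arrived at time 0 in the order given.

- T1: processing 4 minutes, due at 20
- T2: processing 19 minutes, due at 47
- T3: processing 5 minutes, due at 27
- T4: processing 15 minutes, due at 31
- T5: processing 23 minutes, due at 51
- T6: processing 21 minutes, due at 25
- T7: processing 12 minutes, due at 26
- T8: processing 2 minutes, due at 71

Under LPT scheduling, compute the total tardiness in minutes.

LPT (decreasing processing time): T5 T6 T2 T4 T7 T3 T1 T8.
T5: 0→23, due 51, tardiness 0
T6: 23→44, due 25, tardiness 19
T2: 44→63, due 47, tardiness 16
T4: 63→78, due 31, tardiness 47
T7: 78→90, due 26, tardiness 64
T3: 90→95, due 27, tardiness 68
T1: 95→99, due 20, tardiness 79
T8: 99→101, due 71, tardiness 30
Sum = 0+19+16+47+64+68+79+30 = 323.

323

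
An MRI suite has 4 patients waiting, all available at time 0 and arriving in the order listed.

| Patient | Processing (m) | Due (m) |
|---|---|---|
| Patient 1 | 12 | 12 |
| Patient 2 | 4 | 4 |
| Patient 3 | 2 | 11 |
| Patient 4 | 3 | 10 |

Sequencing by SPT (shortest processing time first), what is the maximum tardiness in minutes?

9

SPT (increasing processing time): Patient 3 Patient 4 Patient 2 Patient 1.
Patient 3: 0→2, due 11, tardiness 0
Patient 4: 2→5, due 10, tardiness 0
Patient 2: 5→9, due 4, tardiness 5
Patient 1: 9→21, due 12, tardiness 9
Maximum = 9.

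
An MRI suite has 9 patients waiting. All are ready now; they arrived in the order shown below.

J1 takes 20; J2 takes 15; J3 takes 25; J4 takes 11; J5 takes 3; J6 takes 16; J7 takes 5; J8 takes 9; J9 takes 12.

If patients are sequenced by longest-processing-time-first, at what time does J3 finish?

25

LPT (decreasing processing time): J3 J1 J6 J2 J9 J4 J8 J7 J5.
J3: 0→25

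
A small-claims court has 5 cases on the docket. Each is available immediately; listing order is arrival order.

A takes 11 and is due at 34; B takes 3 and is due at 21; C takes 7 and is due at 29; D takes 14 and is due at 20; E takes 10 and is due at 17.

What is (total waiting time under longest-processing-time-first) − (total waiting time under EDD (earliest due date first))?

LPT (decreasing processing time): D A E C B.
D: waits 0, runs 0→14
A: waits 14, runs 14→25
E: waits 25, runs 25→35
C: waits 35, runs 35→42
B: waits 42, runs 42→45
Sum = 0+14+25+35+42 = 116.
EDD (increasing due date): E D B C A.
E: waits 0, runs 0→10
D: waits 10, runs 10→24
B: waits 24, runs 24→27
C: waits 27, runs 27→34
A: waits 34, runs 34→45
Sum = 0+10+24+27+34 = 95.
Difference = 116 − 95 = 21.

21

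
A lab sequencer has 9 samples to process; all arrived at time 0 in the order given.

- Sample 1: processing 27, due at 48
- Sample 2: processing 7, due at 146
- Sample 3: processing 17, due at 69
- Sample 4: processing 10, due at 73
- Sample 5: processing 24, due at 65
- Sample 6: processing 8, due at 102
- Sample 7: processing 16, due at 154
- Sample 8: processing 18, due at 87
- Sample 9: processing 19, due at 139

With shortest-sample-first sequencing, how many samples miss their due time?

2

SPT (increasing processing time): Sample 2 Sample 6 Sample 4 Sample 7 Sample 3 Sample 8 Sample 9 Sample 5 Sample 1.
Sample 2: 0→7, due 146, tardiness 0
Sample 6: 7→15, due 102, tardiness 0
Sample 4: 15→25, due 73, tardiness 0
Sample 7: 25→41, due 154, tardiness 0
Sample 3: 41→58, due 69, tardiness 0
Sample 8: 58→76, due 87, tardiness 0
Sample 9: 76→95, due 139, tardiness 0
Sample 5: 95→119, due 65, tardiness 54
Sample 1: 119→146, due 48, tardiness 98
Late samples: 2.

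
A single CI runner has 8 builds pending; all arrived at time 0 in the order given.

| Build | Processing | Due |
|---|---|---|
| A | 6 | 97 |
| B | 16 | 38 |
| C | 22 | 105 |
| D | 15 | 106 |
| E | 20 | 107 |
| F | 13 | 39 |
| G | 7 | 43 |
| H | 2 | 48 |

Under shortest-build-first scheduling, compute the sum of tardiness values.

21

SPT (increasing processing time): H A G F D B E C.
H: 0→2, due 48, tardiness 0
A: 2→8, due 97, tardiness 0
G: 8→15, due 43, tardiness 0
F: 15→28, due 39, tardiness 0
D: 28→43, due 106, tardiness 0
B: 43→59, due 38, tardiness 21
E: 59→79, due 107, tardiness 0
C: 79→101, due 105, tardiness 0
Sum = 0+0+0+0+0+21+0+0 = 21.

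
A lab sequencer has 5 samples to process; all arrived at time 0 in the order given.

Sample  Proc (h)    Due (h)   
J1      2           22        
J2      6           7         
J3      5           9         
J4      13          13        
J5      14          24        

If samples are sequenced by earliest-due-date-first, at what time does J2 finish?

6

EDD (increasing due date): J2 J3 J4 J1 J5.
J2: 0→6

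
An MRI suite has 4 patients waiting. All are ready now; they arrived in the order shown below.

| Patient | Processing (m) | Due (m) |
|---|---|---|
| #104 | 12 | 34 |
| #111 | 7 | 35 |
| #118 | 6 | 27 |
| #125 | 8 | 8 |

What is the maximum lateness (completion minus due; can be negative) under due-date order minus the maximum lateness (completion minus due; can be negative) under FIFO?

EDD (increasing due date): #125 #118 #104 #111.
#125: 0→8, due 8, lateness 0
#118: 8→14, due 27, lateness -13
#104: 14→26, due 34, lateness -8
#111: 26→33, due 35, lateness -2
Maximum = 0.
FIFO (arrival order): #104 #111 #118 #125.
#104: 0→12, due 34, lateness -22
#111: 12→19, due 35, lateness -16
#118: 19→25, due 27, lateness -2
#125: 25→33, due 8, lateness 25
Maximum = 25.
Difference = 0 − 25 = -25.

-25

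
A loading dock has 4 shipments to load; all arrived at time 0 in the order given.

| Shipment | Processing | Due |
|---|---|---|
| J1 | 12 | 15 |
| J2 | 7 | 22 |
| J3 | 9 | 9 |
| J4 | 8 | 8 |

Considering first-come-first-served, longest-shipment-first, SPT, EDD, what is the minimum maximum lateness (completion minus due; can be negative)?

FIFO (arrival order): J1 J2 J3 J4.
J1: 0→12, due 15, lateness -3
J2: 12→19, due 22, lateness -3
J3: 19→28, due 9, lateness 19
J4: 28→36, due 8, lateness 28
Maximum = 28.
LPT (decreasing processing time): J1 J3 J4 J2.
J1: 0→12, due 15, lateness -3
J3: 12→21, due 9, lateness 12
J4: 21→29, due 8, lateness 21
J2: 29→36, due 22, lateness 14
Maximum = 21.
SPT (increasing processing time): J2 J4 J3 J1.
J2: 0→7, due 22, lateness -15
J4: 7→15, due 8, lateness 7
J3: 15→24, due 9, lateness 15
J1: 24→36, due 15, lateness 21
Maximum = 21.
EDD (increasing due date): J4 J3 J1 J2.
J4: 0→8, due 8, lateness 0
J3: 8→17, due 9, lateness 8
J1: 17→29, due 15, lateness 14
J2: 29→36, due 22, lateness 14
Maximum = 14.
FIFO 28, LPT 21, SPT 21, EDD 14 → minimum 14.

14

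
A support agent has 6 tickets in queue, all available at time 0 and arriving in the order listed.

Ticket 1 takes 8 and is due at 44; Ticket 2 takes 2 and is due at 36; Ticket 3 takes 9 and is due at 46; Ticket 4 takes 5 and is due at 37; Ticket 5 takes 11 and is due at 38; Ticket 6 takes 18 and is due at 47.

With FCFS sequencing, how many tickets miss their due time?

FIFO (arrival order): Ticket 1 Ticket 2 Ticket 3 Ticket 4 Ticket 5 Ticket 6.
Ticket 1: 0→8, due 44, tardiness 0
Ticket 2: 8→10, due 36, tardiness 0
Ticket 3: 10→19, due 46, tardiness 0
Ticket 4: 19→24, due 37, tardiness 0
Ticket 5: 24→35, due 38, tardiness 0
Ticket 6: 35→53, due 47, tardiness 6
Late tickets: 1.

1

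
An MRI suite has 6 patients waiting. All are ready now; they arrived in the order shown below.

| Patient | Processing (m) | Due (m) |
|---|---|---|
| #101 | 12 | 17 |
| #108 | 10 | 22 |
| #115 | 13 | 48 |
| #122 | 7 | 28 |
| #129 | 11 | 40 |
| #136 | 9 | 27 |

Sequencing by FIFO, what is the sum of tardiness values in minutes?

FIFO (arrival order): #101 #108 #115 #122 #129 #136.
#101: 0→12, due 17, tardiness 0
#108: 12→22, due 22, tardiness 0
#115: 22→35, due 48, tardiness 0
#122: 35→42, due 28, tardiness 14
#129: 42→53, due 40, tardiness 13
#136: 53→62, due 27, tardiness 35
Sum = 0+0+0+14+13+35 = 62.

62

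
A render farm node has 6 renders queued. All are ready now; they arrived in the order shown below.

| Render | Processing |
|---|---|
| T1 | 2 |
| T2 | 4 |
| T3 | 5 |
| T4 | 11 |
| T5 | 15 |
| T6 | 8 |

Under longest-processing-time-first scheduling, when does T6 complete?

LPT (decreasing processing time): T5 T4 T6 T3 T2 T1.
T5: 0→15
T4: 15→26
T6: 26→34

34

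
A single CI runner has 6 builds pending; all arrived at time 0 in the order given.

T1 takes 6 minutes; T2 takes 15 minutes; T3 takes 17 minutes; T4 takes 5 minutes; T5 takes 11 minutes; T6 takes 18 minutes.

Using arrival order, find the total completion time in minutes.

234

FIFO (arrival order): T1 T2 T3 T4 T5 T6.
T1: 0→6
T2: 6→21
T3: 21→38
T4: 38→43
T5: 43→54
T6: 54→72
Sum = 6+21+38+43+54+72 = 234.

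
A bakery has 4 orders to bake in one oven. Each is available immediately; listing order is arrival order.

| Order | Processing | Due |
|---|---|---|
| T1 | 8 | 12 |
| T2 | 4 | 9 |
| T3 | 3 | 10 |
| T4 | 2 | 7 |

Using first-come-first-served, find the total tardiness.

FIFO (arrival order): T1 T2 T3 T4.
T1: 0→8, due 12, tardiness 0
T2: 8→12, due 9, tardiness 3
T3: 12→15, due 10, tardiness 5
T4: 15→17, due 7, tardiness 10
Sum = 0+3+5+10 = 18.

18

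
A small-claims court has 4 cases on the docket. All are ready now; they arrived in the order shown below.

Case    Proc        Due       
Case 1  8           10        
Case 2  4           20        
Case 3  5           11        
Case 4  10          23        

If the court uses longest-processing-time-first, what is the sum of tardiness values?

LPT (decreasing processing time): Case 4 Case 1 Case 3 Case 2.
Case 4: 0→10, due 23, tardiness 0
Case 1: 10→18, due 10, tardiness 8
Case 3: 18→23, due 11, tardiness 12
Case 2: 23→27, due 20, tardiness 7
Sum = 0+8+12+7 = 27.

27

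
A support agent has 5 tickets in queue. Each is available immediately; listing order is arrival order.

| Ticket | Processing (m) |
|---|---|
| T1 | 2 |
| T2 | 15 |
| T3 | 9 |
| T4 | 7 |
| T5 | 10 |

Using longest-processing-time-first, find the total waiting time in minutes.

115

LPT (decreasing processing time): T2 T5 T3 T4 T1.
T2: waits 0, runs 0→15
T5: waits 15, runs 15→25
T3: waits 25, runs 25→34
T4: waits 34, runs 34→41
T1: waits 41, runs 41→43
Sum = 0+15+25+34+41 = 115.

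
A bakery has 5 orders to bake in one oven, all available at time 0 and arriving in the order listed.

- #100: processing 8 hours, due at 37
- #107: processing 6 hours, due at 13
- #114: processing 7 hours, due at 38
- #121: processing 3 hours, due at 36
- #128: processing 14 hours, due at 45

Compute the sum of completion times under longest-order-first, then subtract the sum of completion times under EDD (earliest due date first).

44

LPT (decreasing processing time): #128 #100 #114 #107 #121.
#128: 0→14
#100: 14→22
#114: 22→29
#107: 29→35
#121: 35→38
Sum = 14+22+29+35+38 = 138.
EDD (increasing due date): #107 #121 #100 #114 #128.
#107: 0→6
#121: 6→9
#100: 9→17
#114: 17→24
#128: 24→38
Sum = 6+9+17+24+38 = 94.
Difference = 138 − 94 = 44.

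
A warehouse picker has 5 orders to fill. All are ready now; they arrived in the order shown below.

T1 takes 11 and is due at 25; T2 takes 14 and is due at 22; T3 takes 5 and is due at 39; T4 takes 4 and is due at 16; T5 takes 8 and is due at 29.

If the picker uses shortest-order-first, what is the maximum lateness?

20

SPT (increasing processing time): T4 T3 T5 T1 T2.
T4: 0→4, due 16, lateness -12
T3: 4→9, due 39, lateness -30
T5: 9→17, due 29, lateness -12
T1: 17→28, due 25, lateness 3
T2: 28→42, due 22, lateness 20
Maximum = 20.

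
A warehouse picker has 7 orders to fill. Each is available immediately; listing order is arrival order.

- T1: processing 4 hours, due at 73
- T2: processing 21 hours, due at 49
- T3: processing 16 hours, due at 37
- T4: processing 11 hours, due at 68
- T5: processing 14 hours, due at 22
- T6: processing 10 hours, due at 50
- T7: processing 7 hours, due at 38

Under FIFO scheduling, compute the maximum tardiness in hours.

FIFO (arrival order): T1 T2 T3 T4 T5 T6 T7.
T1: 0→4, due 73, tardiness 0
T2: 4→25, due 49, tardiness 0
T3: 25→41, due 37, tardiness 4
T4: 41→52, due 68, tardiness 0
T5: 52→66, due 22, tardiness 44
T6: 66→76, due 50, tardiness 26
T7: 76→83, due 38, tardiness 45
Maximum = 45.

45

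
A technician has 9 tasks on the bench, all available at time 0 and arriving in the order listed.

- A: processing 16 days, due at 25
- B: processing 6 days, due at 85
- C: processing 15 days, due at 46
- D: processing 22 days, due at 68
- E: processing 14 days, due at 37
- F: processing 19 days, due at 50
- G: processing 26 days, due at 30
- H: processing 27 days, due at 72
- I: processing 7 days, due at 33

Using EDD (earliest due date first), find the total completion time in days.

762

EDD (increasing due date): A G I E C F D H B.
A: 0→16
G: 16→42
I: 42→49
E: 49→63
C: 63→78
F: 78→97
D: 97→119
H: 119→146
B: 146→152
Sum = 16+42+49+63+78+97+119+146+152 = 762.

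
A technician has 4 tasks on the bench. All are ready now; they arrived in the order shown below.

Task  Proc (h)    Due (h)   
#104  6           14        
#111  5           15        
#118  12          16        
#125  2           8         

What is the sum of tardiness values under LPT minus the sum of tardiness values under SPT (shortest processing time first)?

20

LPT (decreasing processing time): #118 #104 #111 #125.
#118: 0→12, due 16, tardiness 0
#104: 12→18, due 14, tardiness 4
#111: 18→23, due 15, tardiness 8
#125: 23→25, due 8, tardiness 17
Sum = 0+4+8+17 = 29.
SPT (increasing processing time): #125 #111 #104 #118.
#125: 0→2, due 8, tardiness 0
#111: 2→7, due 15, tardiness 0
#104: 7→13, due 14, tardiness 0
#118: 13→25, due 16, tardiness 9
Sum = 0+0+0+9 = 9.
Difference = 29 − 9 = 20.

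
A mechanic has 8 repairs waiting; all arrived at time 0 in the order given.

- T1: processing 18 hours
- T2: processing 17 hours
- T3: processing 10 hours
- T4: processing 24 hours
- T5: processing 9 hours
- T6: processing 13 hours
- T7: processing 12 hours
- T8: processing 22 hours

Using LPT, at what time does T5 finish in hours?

125

LPT (decreasing processing time): T4 T8 T1 T2 T6 T7 T3 T5.
T4: 0→24
T8: 24→46
T1: 46→64
T2: 64→81
T6: 81→94
T7: 94→106
T3: 106→116
T5: 116→125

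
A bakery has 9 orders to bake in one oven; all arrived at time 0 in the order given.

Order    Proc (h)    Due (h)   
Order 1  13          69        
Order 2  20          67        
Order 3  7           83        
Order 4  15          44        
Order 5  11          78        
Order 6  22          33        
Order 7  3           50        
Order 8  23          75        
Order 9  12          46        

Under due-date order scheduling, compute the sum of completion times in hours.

670

EDD (increasing due date): Order 6 Order 4 Order 9 Order 7 Order 2 Order 1 Order 8 Order 5 Order 3.
Order 6: 0→22
Order 4: 22→37
Order 9: 37→49
Order 7: 49→52
Order 2: 52→72
Order 1: 72→85
Order 8: 85→108
Order 5: 108→119
Order 3: 119→126
Sum = 22+37+49+52+72+85+108+119+126 = 670.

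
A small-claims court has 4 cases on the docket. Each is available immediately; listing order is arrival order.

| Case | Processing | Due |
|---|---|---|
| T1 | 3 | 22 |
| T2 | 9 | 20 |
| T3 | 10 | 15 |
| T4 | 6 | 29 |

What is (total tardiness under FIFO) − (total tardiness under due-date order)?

7

FIFO (arrival order): T1 T2 T3 T4.
T1: 0→3, due 22, tardiness 0
T2: 3→12, due 20, tardiness 0
T3: 12→22, due 15, tardiness 7
T4: 22→28, due 29, tardiness 0
Sum = 0+0+7+0 = 7.
EDD (increasing due date): T3 T2 T1 T4.
T3: 0→10, due 15, tardiness 0
T2: 10→19, due 20, tardiness 0
T1: 19→22, due 22, tardiness 0
T4: 22→28, due 29, tardiness 0
Sum = 0+0+0+0 = 0.
Difference = 7 − 0 = 7.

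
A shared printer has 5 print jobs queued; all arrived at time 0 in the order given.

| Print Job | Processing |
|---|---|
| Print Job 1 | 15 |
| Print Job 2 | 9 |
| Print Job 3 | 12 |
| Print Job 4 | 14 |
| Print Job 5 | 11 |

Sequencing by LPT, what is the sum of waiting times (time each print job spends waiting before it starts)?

LPT (decreasing processing time): Print Job 1 Print Job 4 Print Job 3 Print Job 5 Print Job 2.
Print Job 1: waits 0, runs 0→15
Print Job 4: waits 15, runs 15→29
Print Job 3: waits 29, runs 29→41
Print Job 5: waits 41, runs 41→52
Print Job 2: waits 52, runs 52→61
Sum = 0+15+29+41+52 = 137.

137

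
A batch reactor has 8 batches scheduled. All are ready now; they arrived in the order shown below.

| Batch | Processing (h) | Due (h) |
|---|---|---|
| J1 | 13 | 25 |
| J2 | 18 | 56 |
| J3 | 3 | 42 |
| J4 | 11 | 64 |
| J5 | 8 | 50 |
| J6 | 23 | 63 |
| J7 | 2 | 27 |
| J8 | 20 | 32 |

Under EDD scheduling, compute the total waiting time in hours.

298

EDD (increasing due date): J1 J7 J8 J3 J5 J2 J6 J4.
J1: waits 0, runs 0→13
J7: waits 13, runs 13→15
J8: waits 15, runs 15→35
J3: waits 35, runs 35→38
J5: waits 38, runs 38→46
J2: waits 46, runs 46→64
J6: waits 64, runs 64→87
J4: waits 87, runs 87→98
Sum = 0+13+15+35+38+46+64+87 = 298.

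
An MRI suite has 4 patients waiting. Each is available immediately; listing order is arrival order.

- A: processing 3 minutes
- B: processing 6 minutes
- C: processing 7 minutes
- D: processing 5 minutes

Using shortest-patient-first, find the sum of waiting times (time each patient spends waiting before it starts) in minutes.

SPT (increasing processing time): A D B C.
A: waits 0, runs 0→3
D: waits 3, runs 3→8
B: waits 8, runs 8→14
C: waits 14, runs 14→21
Sum = 0+3+8+14 = 25.

25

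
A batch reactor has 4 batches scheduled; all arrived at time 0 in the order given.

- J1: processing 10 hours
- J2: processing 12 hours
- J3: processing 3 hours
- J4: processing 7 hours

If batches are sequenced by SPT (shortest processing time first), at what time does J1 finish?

20

SPT (increasing processing time): J3 J4 J1 J2.
J3: 0→3
J4: 3→10
J1: 10→20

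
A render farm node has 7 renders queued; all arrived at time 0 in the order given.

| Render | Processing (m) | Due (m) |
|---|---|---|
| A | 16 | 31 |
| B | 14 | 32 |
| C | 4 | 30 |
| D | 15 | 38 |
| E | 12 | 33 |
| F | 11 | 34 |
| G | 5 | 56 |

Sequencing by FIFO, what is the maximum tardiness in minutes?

FIFO (arrival order): A B C D E F G.
A: 0→16, due 31, tardiness 0
B: 16→30, due 32, tardiness 0
C: 30→34, due 30, tardiness 4
D: 34→49, due 38, tardiness 11
E: 49→61, due 33, tardiness 28
F: 61→72, due 34, tardiness 38
G: 72→77, due 56, tardiness 21
Maximum = 38.

38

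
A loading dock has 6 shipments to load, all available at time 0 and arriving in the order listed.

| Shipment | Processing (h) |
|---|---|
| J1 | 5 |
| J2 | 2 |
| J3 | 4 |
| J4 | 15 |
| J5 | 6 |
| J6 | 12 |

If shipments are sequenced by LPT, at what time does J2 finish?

44

LPT (decreasing processing time): J4 J6 J5 J1 J3 J2.
J4: 0→15
J6: 15→27
J5: 27→33
J1: 33→38
J3: 38→42
J2: 42→44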